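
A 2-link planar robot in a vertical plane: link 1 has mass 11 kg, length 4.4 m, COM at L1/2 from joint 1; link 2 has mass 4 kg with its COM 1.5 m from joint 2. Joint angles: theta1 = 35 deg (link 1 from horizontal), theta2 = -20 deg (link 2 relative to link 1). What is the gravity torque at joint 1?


Horizontal distance from joint 1 to link-1 COM:
  x_c1 = (L1/2)*cos(t1) = 2.2 * 0.8192 = 1.8021 m
Horizontal distance from joint 1 to link-2 COM:
  x_c2 = L1*cos(t1) + Lc2*cos(t1+t2)
       = 4.4*0.8192 + 1.5*0.9659 = 5.0532 m
tau1 = m1*g*x_c1 + m2*g*x_c2
     = 11*9.81*1.8021 + 4*9.81*5.0532
     = 194.4683 + 198.2859
     = 392.7542 Nm


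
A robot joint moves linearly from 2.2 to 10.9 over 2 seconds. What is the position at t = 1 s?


s = t/T = 1/2 = 0.5
p(t) = p0 + (pf-p0)*s
= 2.2 + (10.9 - 2.2) * 0.5
= 6.55


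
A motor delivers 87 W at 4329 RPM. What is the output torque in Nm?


omega = 4329 * 2*pi/60 = 453.3318 rad/s
tau = P / omega = 87 / 453.3318
= 0.1919 Nm


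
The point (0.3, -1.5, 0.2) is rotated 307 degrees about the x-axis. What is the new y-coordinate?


Rotation about x-axis: y' = y*cos(theta) - z*sin(theta)
= -1.5 * 0.6018 - 0.2 * -0.7986
= -0.743


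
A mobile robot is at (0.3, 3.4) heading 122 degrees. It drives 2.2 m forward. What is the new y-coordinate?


y_new = y0 + d*sin(theta)
= 3.4 + 2.2*sin(122)
= 3.4 + 1.8657
= 5.2657


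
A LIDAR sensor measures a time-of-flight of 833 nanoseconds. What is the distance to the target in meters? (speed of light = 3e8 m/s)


tof = 833 ns = 8.33e-07 s
dist = c * tof / 2
= 3e8 * 8.33e-07 / 2
= 124.95 m


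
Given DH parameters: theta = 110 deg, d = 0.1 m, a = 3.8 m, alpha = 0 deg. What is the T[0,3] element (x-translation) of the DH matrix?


T[0,3] = a * cos(theta)
= 3.8 * cos(110 deg)
= 3.8 * -0.342
= -1.2997


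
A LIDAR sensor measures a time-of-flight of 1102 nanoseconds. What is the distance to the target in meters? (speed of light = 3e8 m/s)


tof = 1102 ns = 1.102e-06 s
dist = c * tof / 2
= 3e8 * 1.102e-06 / 2
= 165.3 m


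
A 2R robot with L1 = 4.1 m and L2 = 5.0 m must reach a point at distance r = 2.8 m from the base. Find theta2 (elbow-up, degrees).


cos(theta2) = (r^2 - L1^2 - L2^2) / (2*L1*L2)
cos(theta2) = (7.84 - 16.81 - 25.0) / 41.0
cos(theta2) = -0.828537
theta2 = 145.9487 degrees


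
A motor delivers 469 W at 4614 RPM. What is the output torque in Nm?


omega = 4614 * 2*pi/60 = 483.177 rad/s
tau = P / omega = 469 / 483.177
= 0.9707 Nm


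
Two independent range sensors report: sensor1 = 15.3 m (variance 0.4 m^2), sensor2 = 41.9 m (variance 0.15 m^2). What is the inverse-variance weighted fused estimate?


w1 = (1/var1) / (1/var1 + 1/var2)
   = 2.5 / (2.5 + 6.6667) = 0.2727
w2 = 1 - w1 = 0.7273
fused = w1*s1 + w2*s2 = 4.1727 + 30.4727
= 34.6455 m


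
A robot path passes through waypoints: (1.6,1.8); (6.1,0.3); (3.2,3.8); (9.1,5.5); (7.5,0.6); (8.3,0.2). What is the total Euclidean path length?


Segment lengths:
  seg1 = sqrt((4.5)^2 + (-1.5)^2) = 4.7434
  seg2 = sqrt((-2.9)^2 + (3.5)^2) = 4.5453
  seg3 = sqrt((5.9)^2 + (1.7)^2) = 6.14
  seg4 = sqrt((-1.6)^2 + (-4.9)^2) = 5.1546
  seg5 = sqrt((0.8)^2 + (-0.4)^2) = 0.8944
Total = 21.4778


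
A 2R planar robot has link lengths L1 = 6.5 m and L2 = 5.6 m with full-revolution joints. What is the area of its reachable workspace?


r_max = L1 + L2 = 12.1 m
r_min = |L1 - L2| = 0.9 m
Area = pi*(r_max^2 - r_min^2)
= pi*(146.41 - 0.81)
= pi * 145.6
= 457.4159 m^2


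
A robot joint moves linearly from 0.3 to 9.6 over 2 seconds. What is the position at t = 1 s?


s = t/T = 1/2 = 0.5
p(t) = p0 + (pf-p0)*s
= 0.3 + (9.6 - 0.3) * 0.5
= 4.95


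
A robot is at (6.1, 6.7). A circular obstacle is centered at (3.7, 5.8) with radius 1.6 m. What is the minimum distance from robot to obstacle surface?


center_dist = sqrt((6.1-3.7)^2 + (6.7-5.8)^2)
= sqrt(5.76 + 0.81)
= 2.5632
min_dist = center_dist - radius = 2.5632 - 1.6 = 0.9632 m


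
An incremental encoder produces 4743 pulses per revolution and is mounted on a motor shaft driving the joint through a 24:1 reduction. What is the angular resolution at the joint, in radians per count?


counts per rev = 4743
effective counts at joint = 4743 * 24 = 113832
resolution = 2*pi / 113832
= 5.5197e-05 rad/count


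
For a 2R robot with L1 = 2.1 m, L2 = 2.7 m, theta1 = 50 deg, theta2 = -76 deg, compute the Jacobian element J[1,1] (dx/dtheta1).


J[1,1] = -L1*sin(t1) - L2*sin(t1+t2)
= -2.1*sin(50) - 2.7*sin(-26)
= -0.4251


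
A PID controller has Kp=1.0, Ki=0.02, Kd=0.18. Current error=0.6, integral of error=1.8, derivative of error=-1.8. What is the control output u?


u = Kp*e + Ki*int(e) + Kd*de/dt
= 1.0*0.6 + 0.02*1.8 + 0.18*(-1.8)
= 0.6 + 0.036 + -0.324
= 0.312


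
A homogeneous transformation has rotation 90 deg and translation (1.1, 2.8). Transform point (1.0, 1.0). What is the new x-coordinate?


x' = cos(theta)*px - sin(theta)*py + tx
= 0.0*1.0 - 1.0*1.0 + 1.1
= 0.1


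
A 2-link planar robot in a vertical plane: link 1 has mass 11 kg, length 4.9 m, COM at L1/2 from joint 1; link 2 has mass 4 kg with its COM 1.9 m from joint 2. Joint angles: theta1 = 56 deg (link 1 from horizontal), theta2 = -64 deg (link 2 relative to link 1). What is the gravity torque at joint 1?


Horizontal distance from joint 1 to link-1 COM:
  x_c1 = (L1/2)*cos(t1) = 2.45 * 0.5592 = 1.37 m
Horizontal distance from joint 1 to link-2 COM:
  x_c2 = L1*cos(t1) + Lc2*cos(t1+t2)
       = 4.9*0.5592 + 1.9*0.9903 = 4.6216 m
tau1 = m1*g*x_c1 + m2*g*x_c2
     = 11*9.81*1.37 + 4*9.81*4.6216
     = 147.8391 + 181.3498
     = 329.1889 Nm


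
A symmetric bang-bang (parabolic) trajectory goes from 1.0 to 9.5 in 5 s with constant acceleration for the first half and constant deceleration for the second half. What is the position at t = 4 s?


Symmetric rest-to-rest: each phase covers (pf-p0)/2 in time T/2. 0.5*a*(T/2)^2 = (pf-p0)/2 => a = 4*(pf-p0)/T^2
a = 4*(9.5-1.0)/5^2 = 1.36
t = 4 is in the deceleration phase (t > T/2).
p = pf - 0.5*a*(T-t)^2 = 9.5 - 0.5*1.36*1^2
= 8.82


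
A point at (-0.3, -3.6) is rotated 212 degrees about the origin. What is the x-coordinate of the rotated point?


x' = x*cos(theta) - y*sin(theta)
cos(212 deg) = -0.848, sin(212 deg) = -0.5299
x' = -0.3 * -0.848 - -3.6 * -0.5299
= 0.2544 - 1.9077
= -1.6533


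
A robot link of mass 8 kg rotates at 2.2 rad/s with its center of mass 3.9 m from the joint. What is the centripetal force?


F = m * omega^2 * r
= 8 * 2.2^2 * 3.9
= 8 * 4.84 * 3.9
= 151.008 N


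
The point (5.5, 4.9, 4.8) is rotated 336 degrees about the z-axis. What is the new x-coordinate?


Rotation about z-axis: x' = x*cos(theta) - y*sin(theta)
= 5.5 * 0.9135 - 4.9 * -0.4067
= 7.0175


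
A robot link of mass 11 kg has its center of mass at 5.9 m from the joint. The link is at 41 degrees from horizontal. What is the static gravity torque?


tau = m*g*L*cos(angle)
= 11 * 9.81 * 5.9 * cos(41 deg)
= 11 * 9.81 * 5.9 * 0.7547
= 480.5002 Nm


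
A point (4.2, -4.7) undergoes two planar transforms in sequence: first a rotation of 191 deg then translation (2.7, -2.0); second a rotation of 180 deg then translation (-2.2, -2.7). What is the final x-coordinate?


After transform 1:
x1 = cos(191)*4.2 - sin(191)*-4.7 + 2.7 = -2.3196
y1 = sin(191)*4.2 + cos(191)*-4.7 + -2.0 = 1.8122
After transform 2:
x2 = cos(180)*-2.3196 - sin(180)*1.8122 + -2.2
= 0.1196


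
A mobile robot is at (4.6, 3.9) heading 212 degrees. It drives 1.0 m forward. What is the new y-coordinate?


y_new = y0 + d*sin(theta)
= 3.9 + 1.0*sin(212)
= 3.9 + -0.5299
= 3.3701


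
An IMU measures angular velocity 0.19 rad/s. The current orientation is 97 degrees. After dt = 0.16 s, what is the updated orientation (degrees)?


delta_theta = w * dt = 0.19 * 0.16 = 0.0304 rad
= 1.7418 deg
theta_new = 97 + 1.7418 = 98.7418 deg


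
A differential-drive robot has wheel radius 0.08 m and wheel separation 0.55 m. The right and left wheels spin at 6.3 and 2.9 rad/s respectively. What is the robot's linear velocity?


vR = r*wR = 0.08*6.3 = 0.504 m/s
vL = r*wL = 0.08*2.9 = 0.232 m/s
v = (vR+vL)/2 = 0.368 m/s
omega = (vR-vL)/L = 0.4945 rad/s
linear velocity = 0.368 m/s


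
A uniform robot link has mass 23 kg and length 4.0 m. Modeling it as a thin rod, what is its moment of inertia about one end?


I = (1/3) * m * L^2
= (1/3) * 23 * 4.0^2
= 0.333333 * 23 * 16.0
= 122.6667 kg*m^2


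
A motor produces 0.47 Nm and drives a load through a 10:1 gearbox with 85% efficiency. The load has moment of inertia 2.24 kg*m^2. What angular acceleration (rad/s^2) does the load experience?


tau_out = tau_motor * N * eta
= 0.47 * 10 * 0.85 = 3.995 Nm
alpha = tau_out / I = 3.995 / 2.24
= 1.7835 rad/s^2


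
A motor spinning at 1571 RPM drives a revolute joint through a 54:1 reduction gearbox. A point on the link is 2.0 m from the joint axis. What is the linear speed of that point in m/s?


omega_motor = 1571 * 2*pi/60 = 164.5147 rad/s
omega_joint = omega_motor / 54 = 3.0466 rad/s
v = omega_joint * r = 3.0466 * 2.0
= 6.0931 m/s


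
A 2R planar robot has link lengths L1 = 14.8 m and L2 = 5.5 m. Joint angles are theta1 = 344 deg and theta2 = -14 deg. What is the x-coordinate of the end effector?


Convert angles to radians: theta1 = 6.0039, theta2 = -0.2443
x = L1*cos(theta1) + L2*cos(theta1+theta2)
x = 14.2267 + 4.7631
x = 18.9898


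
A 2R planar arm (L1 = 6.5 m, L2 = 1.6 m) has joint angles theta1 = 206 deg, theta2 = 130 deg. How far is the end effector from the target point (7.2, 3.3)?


End effector via forward kinematics:
x = L1*cos(t1) + L2*cos(t1+t2) = -4.3805
y = L1*sin(t1) + L2*sin(t1+t2) = -3.5002
Distance to target:
d = sqrt((7.2 - -4.3805)^2 + (3.3 - -3.5002)^2)
= sqrt(134.1077 + 46.2426)
= 13.4295 m


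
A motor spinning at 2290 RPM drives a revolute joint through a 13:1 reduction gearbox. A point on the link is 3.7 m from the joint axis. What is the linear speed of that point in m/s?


omega_motor = 2290 * 2*pi/60 = 239.8082 rad/s
omega_joint = omega_motor / 13 = 18.4468 rad/s
v = omega_joint * r = 18.4468 * 3.7
= 68.2531 m/s


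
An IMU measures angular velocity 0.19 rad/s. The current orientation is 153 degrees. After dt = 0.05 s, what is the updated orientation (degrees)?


delta_theta = w * dt = 0.19 * 0.05 = 0.0095 rad
= 0.5443 deg
theta_new = 153 + 0.5443 = 153.5443 deg


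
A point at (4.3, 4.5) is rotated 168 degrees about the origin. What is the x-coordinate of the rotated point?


x' = x*cos(theta) - y*sin(theta)
cos(168 deg) = -0.9781, sin(168 deg) = 0.2079
x' = 4.3 * -0.9781 - 4.5 * 0.2079
= -4.206 - 0.9356
= -5.1416


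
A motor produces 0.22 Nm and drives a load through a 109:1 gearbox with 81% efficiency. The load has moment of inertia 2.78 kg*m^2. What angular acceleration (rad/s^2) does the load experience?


tau_out = tau_motor * N * eta
= 0.22 * 109 * 0.81 = 19.4238 Nm
alpha = tau_out / I = 19.4238 / 2.78
= 6.987 rad/s^2


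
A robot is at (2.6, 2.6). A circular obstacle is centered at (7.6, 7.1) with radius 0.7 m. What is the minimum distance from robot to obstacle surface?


center_dist = sqrt((2.6-7.6)^2 + (2.6-7.1)^2)
= sqrt(25.0 + 20.25)
= 6.7268
min_dist = center_dist - radius = 6.7268 - 0.7 = 6.0268 m


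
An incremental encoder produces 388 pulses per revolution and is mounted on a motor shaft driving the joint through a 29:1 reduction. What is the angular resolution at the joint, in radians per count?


counts per rev = 388
effective counts at joint = 388 * 29 = 11252
resolution = 2*pi / 11252
= 5.5841e-04 rad/count


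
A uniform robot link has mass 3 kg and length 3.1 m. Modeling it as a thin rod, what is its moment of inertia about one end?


I = (1/3) * m * L^2
= (1/3) * 3 * 3.1^2
= 0.333333 * 3 * 9.61
= 9.61 kg*m^2


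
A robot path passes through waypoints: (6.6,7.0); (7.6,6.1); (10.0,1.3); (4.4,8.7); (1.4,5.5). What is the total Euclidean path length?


Segment lengths:
  seg1 = sqrt((1.0)^2 + (-0.9)^2) = 1.3454
  seg2 = sqrt((2.4)^2 + (-4.8)^2) = 5.3666
  seg3 = sqrt((-5.6)^2 + (7.4)^2) = 9.2801
  seg4 = sqrt((-3.0)^2 + (-3.2)^2) = 4.3863
Total = 20.3784


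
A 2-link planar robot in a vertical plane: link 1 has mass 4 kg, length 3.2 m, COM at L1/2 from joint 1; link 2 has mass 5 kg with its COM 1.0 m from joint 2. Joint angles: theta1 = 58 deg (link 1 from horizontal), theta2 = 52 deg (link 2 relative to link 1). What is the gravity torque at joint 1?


Horizontal distance from joint 1 to link-1 COM:
  x_c1 = (L1/2)*cos(t1) = 1.6 * 0.5299 = 0.8479 m
Horizontal distance from joint 1 to link-2 COM:
  x_c2 = L1*cos(t1) + Lc2*cos(t1+t2)
       = 3.2*0.5299 + 1.0*-0.342 = 1.3537 m
tau1 = m1*g*x_c1 + m2*g*x_c2
     = 4*9.81*0.8479 + 5*9.81*1.3537
     = 33.2705 + 66.4
     = 99.6705 Nm


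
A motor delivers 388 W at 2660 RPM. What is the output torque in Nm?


omega = 2660 * 2*pi/60 = 278.5545 rad/s
tau = P / omega = 388 / 278.5545
= 1.3929 Nm


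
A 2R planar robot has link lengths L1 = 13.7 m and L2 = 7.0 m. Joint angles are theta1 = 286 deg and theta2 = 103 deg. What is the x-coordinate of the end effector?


Convert angles to radians: theta1 = 4.9916, theta2 = 1.7977
x = L1*cos(theta1) + L2*cos(theta1+theta2)
x = 3.7762 + 6.1223
x = 9.8986


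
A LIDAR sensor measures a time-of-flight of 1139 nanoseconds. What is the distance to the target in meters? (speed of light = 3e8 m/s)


tof = 1139 ns = 1.139e-06 s
dist = c * tof / 2
= 3e8 * 1.139e-06 / 2
= 170.85 m


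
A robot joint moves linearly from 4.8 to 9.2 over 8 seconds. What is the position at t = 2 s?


s = t/T = 2/8 = 0.25
p(t) = p0 + (pf-p0)*s
= 4.8 + (9.2 - 4.8) * 0.25
= 5.9


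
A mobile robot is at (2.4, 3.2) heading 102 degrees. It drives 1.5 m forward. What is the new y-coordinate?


y_new = y0 + d*sin(theta)
= 3.2 + 1.5*sin(102)
= 3.2 + 1.4672
= 4.6672


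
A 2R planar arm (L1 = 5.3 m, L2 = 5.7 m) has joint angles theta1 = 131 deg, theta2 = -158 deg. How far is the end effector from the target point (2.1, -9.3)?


End effector via forward kinematics:
x = L1*cos(t1) + L2*cos(t1+t2) = 1.6016
y = L1*sin(t1) + L2*sin(t1+t2) = 1.4122
Distance to target:
d = sqrt((2.1 - 1.6016)^2 + (-9.3 - 1.4122)^2)
= sqrt(0.2484 + 114.7515)
= 10.7238 m


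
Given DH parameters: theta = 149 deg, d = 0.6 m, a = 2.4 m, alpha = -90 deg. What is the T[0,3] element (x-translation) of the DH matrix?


T[0,3] = a * cos(theta)
= 2.4 * cos(149 deg)
= 2.4 * -0.8572
= -2.0572


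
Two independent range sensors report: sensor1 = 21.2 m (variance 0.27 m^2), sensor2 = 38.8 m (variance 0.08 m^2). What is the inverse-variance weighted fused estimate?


w1 = (1/var1) / (1/var1 + 1/var2)
   = 3.7037 / (3.7037 + 12.5) = 0.2286
w2 = 1 - w1 = 0.7714
fused = w1*s1 + w2*s2 = 4.8457 + 29.9314
= 34.7771 m


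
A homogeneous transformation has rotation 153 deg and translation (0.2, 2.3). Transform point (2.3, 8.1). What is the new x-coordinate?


x' = cos(theta)*px - sin(theta)*py + tx
= -0.891*2.3 - 0.454*8.1 + 0.2
= -5.5266


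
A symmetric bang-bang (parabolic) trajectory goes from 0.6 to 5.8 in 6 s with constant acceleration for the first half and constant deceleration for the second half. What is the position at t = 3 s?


Symmetric rest-to-rest: each phase covers (pf-p0)/2 in time T/2. 0.5*a*(T/2)^2 = (pf-p0)/2 => a = 4*(pf-p0)/T^2
a = 4*(5.8-0.6)/6^2 = 0.5778
t = 3 is in the acceleration phase (t <= T/2).
p = p0 + 0.5*a*t^2 = 0.6 + 0.5*0.5778*3^2
= 3.2


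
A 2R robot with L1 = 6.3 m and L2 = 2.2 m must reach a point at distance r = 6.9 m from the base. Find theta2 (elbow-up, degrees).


cos(theta2) = (r^2 - L1^2 - L2^2) / (2*L1*L2)
cos(theta2) = (47.61 - 39.69 - 4.84) / 27.72
cos(theta2) = 0.111111
theta2 = 83.6206 degrees


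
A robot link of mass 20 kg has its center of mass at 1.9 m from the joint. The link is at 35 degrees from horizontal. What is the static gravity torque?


tau = m*g*L*cos(angle)
= 20 * 9.81 * 1.9 * cos(35 deg)
= 20 * 9.81 * 1.9 * 0.8192
= 305.3635 Nm


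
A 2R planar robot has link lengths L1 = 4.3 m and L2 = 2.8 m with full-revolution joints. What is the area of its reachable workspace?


r_max = L1 + L2 = 7.1 m
r_min = |L1 - L2| = 1.5 m
Area = pi*(r_max^2 - r_min^2)
= pi*(50.41 - 2.25)
= pi * 48.16
= 151.2991 m^2


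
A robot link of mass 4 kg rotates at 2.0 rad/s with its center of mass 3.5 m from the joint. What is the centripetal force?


F = m * omega^2 * r
= 4 * 2.0^2 * 3.5
= 4 * 4.0 * 3.5
= 56.0 N


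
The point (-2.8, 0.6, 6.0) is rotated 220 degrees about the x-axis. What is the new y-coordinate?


Rotation about x-axis: y' = y*cos(theta) - z*sin(theta)
= 0.6 * -0.766 - 6.0 * -0.6428
= 3.3971


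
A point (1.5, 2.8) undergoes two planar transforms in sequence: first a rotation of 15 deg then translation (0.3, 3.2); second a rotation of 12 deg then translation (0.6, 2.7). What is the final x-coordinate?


After transform 1:
x1 = cos(15)*1.5 - sin(15)*2.8 + 0.3 = 1.0242
y1 = sin(15)*1.5 + cos(15)*2.8 + 3.2 = 6.2928
After transform 2:
x2 = cos(12)*1.0242 - sin(12)*6.2928 + 0.6
= 0.2935


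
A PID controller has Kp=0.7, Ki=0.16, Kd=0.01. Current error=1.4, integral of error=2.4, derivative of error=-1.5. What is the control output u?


u = Kp*e + Ki*int(e) + Kd*de/dt
= 0.7*1.4 + 0.16*2.4 + 0.01*(-1.5)
= 0.98 + 0.384 + -0.015
= 1.349


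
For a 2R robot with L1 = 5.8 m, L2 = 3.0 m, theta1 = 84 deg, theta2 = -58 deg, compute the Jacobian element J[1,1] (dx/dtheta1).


J[1,1] = -L1*sin(t1) - L2*sin(t1+t2)
= -5.8*sin(84) - 3.0*sin(26)
= -7.0833


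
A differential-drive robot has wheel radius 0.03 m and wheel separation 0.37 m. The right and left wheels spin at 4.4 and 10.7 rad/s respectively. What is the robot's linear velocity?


vR = r*wR = 0.03*4.4 = 0.132 m/s
vL = r*wL = 0.03*10.7 = 0.321 m/s
v = (vR+vL)/2 = 0.2265 m/s
omega = (vR-vL)/L = -0.5108 rad/s
linear velocity = 0.2265 m/s


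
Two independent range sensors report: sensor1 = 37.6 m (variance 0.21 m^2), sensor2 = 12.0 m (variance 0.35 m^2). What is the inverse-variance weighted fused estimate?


w1 = (1/var1) / (1/var1 + 1/var2)
   = 4.7619 / (4.7619 + 2.8571) = 0.625
w2 = 1 - w1 = 0.375
fused = w1*s1 + w2*s2 = 23.5 + 4.5
= 28.0 m


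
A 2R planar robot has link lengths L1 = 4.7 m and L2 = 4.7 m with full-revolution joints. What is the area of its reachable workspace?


r_max = L1 + L2 = 9.4 m
r_min = |L1 - L2| = 0.0 m
Area = pi*(r_max^2 - r_min^2)
= pi*(88.36 - 0.0)
= pi * 88.36
= 277.5911 m^2


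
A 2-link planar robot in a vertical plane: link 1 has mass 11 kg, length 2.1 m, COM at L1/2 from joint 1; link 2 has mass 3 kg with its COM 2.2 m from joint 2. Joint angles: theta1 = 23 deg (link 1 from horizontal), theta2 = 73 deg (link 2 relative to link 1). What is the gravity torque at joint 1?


Horizontal distance from joint 1 to link-1 COM:
  x_c1 = (L1/2)*cos(t1) = 1.05 * 0.9205 = 0.9665 m
Horizontal distance from joint 1 to link-2 COM:
  x_c2 = L1*cos(t1) + Lc2*cos(t1+t2)
       = 2.1*0.9205 + 2.2*-0.1045 = 1.7031 m
tau1 = m1*g*x_c1 + m2*g*x_c2
     = 11*9.81*0.9665 + 3*9.81*1.7031
     = 104.2983 + 50.1222
     = 154.4204 Nm


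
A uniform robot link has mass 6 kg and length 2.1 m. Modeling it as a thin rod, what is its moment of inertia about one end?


I = (1/3) * m * L^2
= (1/3) * 6 * 2.1^2
= 0.333333 * 6 * 4.41
= 8.82 kg*m^2


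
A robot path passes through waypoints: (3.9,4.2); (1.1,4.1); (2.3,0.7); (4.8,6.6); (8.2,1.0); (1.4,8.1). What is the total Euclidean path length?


Segment lengths:
  seg1 = sqrt((-2.8)^2 + (-0.1)^2) = 2.8018
  seg2 = sqrt((1.2)^2 + (-3.4)^2) = 3.6056
  seg3 = sqrt((2.5)^2 + (5.9)^2) = 6.4078
  seg4 = sqrt((3.4)^2 + (-5.6)^2) = 6.5513
  seg5 = sqrt((-6.8)^2 + (7.1)^2) = 9.8311
Total = 29.1976


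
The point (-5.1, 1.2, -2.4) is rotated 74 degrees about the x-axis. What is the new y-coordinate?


Rotation about x-axis: y' = y*cos(theta) - z*sin(theta)
= 1.2 * 0.2756 - -2.4 * 0.9613
= 2.6378


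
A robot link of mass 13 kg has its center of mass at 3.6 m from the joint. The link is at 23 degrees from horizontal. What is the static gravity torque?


tau = m*g*L*cos(angle)
= 13 * 9.81 * 3.6 * cos(23 deg)
= 13 * 9.81 * 3.6 * 0.9205
= 422.6111 Nm


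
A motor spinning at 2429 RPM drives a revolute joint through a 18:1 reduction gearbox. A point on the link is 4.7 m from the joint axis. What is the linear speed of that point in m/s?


omega_motor = 2429 * 2*pi/60 = 254.3643 rad/s
omega_joint = omega_motor / 18 = 14.1313 rad/s
v = omega_joint * r = 14.1313 * 4.7
= 66.4173 m/s


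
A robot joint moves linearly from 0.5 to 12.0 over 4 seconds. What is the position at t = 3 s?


s = t/T = 3/4 = 0.75
p(t) = p0 + (pf-p0)*s
= 0.5 + (12.0 - 0.5) * 0.75
= 9.125


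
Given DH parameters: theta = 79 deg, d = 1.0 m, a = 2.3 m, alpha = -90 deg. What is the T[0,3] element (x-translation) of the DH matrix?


T[0,3] = a * cos(theta)
= 2.3 * cos(79 deg)
= 2.3 * 0.1908
= 0.4389


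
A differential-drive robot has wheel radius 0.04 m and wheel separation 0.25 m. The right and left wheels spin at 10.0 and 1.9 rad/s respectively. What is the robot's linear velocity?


vR = r*wR = 0.04*10.0 = 0.4 m/s
vL = r*wL = 0.04*1.9 = 0.076 m/s
v = (vR+vL)/2 = 0.238 m/s
omega = (vR-vL)/L = 1.296 rad/s
linear velocity = 0.238 m/s


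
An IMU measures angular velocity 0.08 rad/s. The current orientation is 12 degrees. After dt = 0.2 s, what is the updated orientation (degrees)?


delta_theta = w * dt = 0.08 * 0.2 = 0.016 rad
= 0.9167 deg
theta_new = 12 + 0.9167 = 12.9167 deg


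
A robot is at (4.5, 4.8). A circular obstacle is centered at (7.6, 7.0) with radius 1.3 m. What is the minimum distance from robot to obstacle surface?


center_dist = sqrt((4.5-7.6)^2 + (4.8-7.0)^2)
= sqrt(9.61 + 4.84)
= 3.8013
min_dist = center_dist - radius = 3.8013 - 1.3 = 2.5013 m


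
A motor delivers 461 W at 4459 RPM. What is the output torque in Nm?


omega = 4459 * 2*pi/60 = 466.9454 rad/s
tau = P / omega = 461 / 466.9454
= 0.9873 Nm


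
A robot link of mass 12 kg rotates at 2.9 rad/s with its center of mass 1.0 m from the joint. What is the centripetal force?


F = m * omega^2 * r
= 12 * 2.9^2 * 1.0
= 12 * 8.41 * 1.0
= 100.92 N


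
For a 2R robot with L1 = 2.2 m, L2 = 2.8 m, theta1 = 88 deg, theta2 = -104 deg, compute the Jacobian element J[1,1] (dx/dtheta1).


J[1,1] = -L1*sin(t1) - L2*sin(t1+t2)
= -2.2*sin(88) - 2.8*sin(-16)
= -1.4269


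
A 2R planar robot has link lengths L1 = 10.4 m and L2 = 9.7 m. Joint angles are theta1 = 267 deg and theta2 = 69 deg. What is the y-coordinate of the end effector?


Convert angles to radians: theta1 = 4.66, theta2 = 1.2043
y = L1*sin(theta1) + L2*sin(theta1+theta2)
y = -10.3857 + -3.9453
y = -14.3311


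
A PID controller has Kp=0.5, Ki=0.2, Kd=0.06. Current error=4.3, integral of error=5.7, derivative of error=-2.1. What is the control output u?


u = Kp*e + Ki*int(e) + Kd*de/dt
= 0.5*4.3 + 0.2*5.7 + 0.06*(-2.1)
= 2.15 + 1.14 + -0.126
= 3.164


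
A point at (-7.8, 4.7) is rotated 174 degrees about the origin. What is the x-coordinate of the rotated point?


x' = x*cos(theta) - y*sin(theta)
cos(174 deg) = -0.9945, sin(174 deg) = 0.1045
x' = -7.8 * -0.9945 - 4.7 * 0.1045
= 7.7573 - 0.4913
= 7.266


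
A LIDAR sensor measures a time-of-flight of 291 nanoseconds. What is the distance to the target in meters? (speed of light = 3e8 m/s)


tof = 291 ns = 2.91e-07 s
dist = c * tof / 2
= 3e8 * 2.91e-07 / 2
= 43.65 m


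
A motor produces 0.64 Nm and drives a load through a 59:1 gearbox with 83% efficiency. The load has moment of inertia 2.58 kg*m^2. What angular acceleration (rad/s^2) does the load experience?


tau_out = tau_motor * N * eta
= 0.64 * 59 * 0.83 = 31.3408 Nm
alpha = tau_out / I = 31.3408 / 2.58
= 12.1476 rad/s^2


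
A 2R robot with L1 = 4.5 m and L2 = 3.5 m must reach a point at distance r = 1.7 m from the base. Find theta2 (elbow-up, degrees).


cos(theta2) = (r^2 - L1^2 - L2^2) / (2*L1*L2)
cos(theta2) = (2.89 - 20.25 - 12.25) / 31.5
cos(theta2) = -0.94
theta2 = 160.0516 degrees


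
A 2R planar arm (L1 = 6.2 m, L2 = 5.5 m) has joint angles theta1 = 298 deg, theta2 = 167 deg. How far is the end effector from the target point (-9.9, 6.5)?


End effector via forward kinematics:
x = L1*cos(t1) + L2*cos(t1+t2) = 1.4872
y = L1*sin(t1) + L2*sin(t1+t2) = -0.1617
Distance to target:
d = sqrt((-9.9 - 1.4872)^2 + (6.5 - -0.1617)^2)
= sqrt(129.6688 + 44.378)
= 13.1927 m


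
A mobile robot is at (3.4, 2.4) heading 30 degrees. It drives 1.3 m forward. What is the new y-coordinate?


y_new = y0 + d*sin(theta)
= 2.4 + 1.3*sin(30)
= 2.4 + 0.65
= 3.05


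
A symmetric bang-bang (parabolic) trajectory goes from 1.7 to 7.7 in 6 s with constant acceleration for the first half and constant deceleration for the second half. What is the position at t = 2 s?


Symmetric rest-to-rest: each phase covers (pf-p0)/2 in time T/2. 0.5*a*(T/2)^2 = (pf-p0)/2 => a = 4*(pf-p0)/T^2
a = 4*(7.7-1.7)/6^2 = 0.6667
t = 2 is in the acceleration phase (t <= T/2).
p = p0 + 0.5*a*t^2 = 1.7 + 0.5*0.6667*2^2
= 3.0333


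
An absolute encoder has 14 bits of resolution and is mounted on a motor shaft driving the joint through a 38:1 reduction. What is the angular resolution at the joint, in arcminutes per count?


counts = 2^14 = 16384
effective counts at joint = 16384 * 38 = 622592
resolution = 360*60 / 622592
= 0.0347 arcmin/count


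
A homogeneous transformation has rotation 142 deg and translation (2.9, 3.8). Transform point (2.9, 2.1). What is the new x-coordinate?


x' = cos(theta)*px - sin(theta)*py + tx
= -0.788*2.9 - 0.6157*2.1 + 2.9
= -0.6781


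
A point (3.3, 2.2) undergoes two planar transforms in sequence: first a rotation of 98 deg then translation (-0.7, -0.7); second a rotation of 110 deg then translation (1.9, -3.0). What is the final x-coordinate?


After transform 1:
x1 = cos(98)*3.3 - sin(98)*2.2 + -0.7 = -3.3379
y1 = sin(98)*3.3 + cos(98)*2.2 + -0.7 = 2.2617
After transform 2:
x2 = cos(110)*-3.3379 - sin(110)*2.2617 + 1.9
= 0.9163


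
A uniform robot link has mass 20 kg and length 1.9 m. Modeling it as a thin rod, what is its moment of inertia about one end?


I = (1/3) * m * L^2
= (1/3) * 20 * 1.9^2
= 0.333333 * 20 * 3.61
= 24.0667 kg*m^2


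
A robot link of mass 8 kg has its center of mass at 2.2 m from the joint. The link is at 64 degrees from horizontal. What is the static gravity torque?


tau = m*g*L*cos(angle)
= 8 * 9.81 * 2.2 * cos(64 deg)
= 8 * 9.81 * 2.2 * 0.4384
= 75.6874 Nm


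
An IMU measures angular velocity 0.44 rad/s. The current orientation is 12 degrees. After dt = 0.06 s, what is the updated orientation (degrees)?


delta_theta = w * dt = 0.44 * 0.06 = 0.0264 rad
= 1.5126 deg
theta_new = 12 + 1.5126 = 13.5126 deg


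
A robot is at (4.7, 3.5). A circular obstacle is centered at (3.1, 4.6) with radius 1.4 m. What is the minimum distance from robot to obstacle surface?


center_dist = sqrt((4.7-3.1)^2 + (3.5-4.6)^2)
= sqrt(2.56 + 1.21)
= 1.9416
min_dist = center_dist - radius = 1.9416 - 1.4 = 0.5416 m


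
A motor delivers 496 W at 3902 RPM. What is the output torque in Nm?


omega = 3902 * 2*pi/60 = 408.6165 rad/s
tau = P / omega = 496 / 408.6165
= 1.2139 Nm


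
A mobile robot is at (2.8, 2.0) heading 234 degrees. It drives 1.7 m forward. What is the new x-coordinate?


x_new = x0 + d*cos(theta)
= 2.8 + 1.7*cos(234)
= 2.8 + -0.9992
= 1.8008


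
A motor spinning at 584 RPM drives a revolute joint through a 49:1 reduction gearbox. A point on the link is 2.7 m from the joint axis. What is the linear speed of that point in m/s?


omega_motor = 584 * 2*pi/60 = 61.1563 rad/s
omega_joint = omega_motor / 49 = 1.2481 rad/s
v = omega_joint * r = 1.2481 * 2.7
= 3.3698 m/s


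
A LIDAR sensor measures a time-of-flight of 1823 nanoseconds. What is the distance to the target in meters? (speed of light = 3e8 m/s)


tof = 1823 ns = 1.823e-06 s
dist = c * tof / 2
= 3e8 * 1.823e-06 / 2
= 273.45 m


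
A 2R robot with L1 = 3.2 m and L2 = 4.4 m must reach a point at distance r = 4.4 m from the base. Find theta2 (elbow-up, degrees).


cos(theta2) = (r^2 - L1^2 - L2^2) / (2*L1*L2)
cos(theta2) = (19.36 - 10.24 - 19.36) / 28.16
cos(theta2) = -0.363636
theta2 = 111.3237 degrees


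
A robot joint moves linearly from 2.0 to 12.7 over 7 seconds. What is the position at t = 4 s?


s = t/T = 4/7 = 0.5714
p(t) = p0 + (pf-p0)*s
= 2.0 + (12.7 - 2.0) * 0.5714
= 8.1143


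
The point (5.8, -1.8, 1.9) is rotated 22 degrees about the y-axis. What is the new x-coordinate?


Rotation about y-axis: x' = x*cos(theta) + z*sin(theta)
= 5.8 * 0.9272 + 1.9 * 0.3746
= 6.0894


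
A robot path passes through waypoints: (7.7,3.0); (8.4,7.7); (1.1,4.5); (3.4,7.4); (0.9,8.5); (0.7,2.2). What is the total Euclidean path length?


Segment lengths:
  seg1 = sqrt((0.7)^2 + (4.7)^2) = 4.7518
  seg2 = sqrt((-7.3)^2 + (-3.2)^2) = 7.9706
  seg3 = sqrt((2.3)^2 + (2.9)^2) = 3.7014
  seg4 = sqrt((-2.5)^2 + (1.1)^2) = 2.7313
  seg5 = sqrt((-0.2)^2 + (-6.3)^2) = 6.3032
Total = 25.4582


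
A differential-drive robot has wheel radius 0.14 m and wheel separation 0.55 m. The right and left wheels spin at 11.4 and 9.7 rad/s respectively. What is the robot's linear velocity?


vR = r*wR = 0.14*11.4 = 1.596 m/s
vL = r*wL = 0.14*9.7 = 1.358 m/s
v = (vR+vL)/2 = 1.477 m/s
omega = (vR-vL)/L = 0.4327 rad/s
linear velocity = 1.477 m/s


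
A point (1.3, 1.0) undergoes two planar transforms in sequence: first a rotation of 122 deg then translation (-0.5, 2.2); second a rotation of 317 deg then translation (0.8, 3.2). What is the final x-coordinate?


After transform 1:
x1 = cos(122)*1.3 - sin(122)*1.0 + -0.5 = -2.0369
y1 = sin(122)*1.3 + cos(122)*1.0 + 2.2 = 2.7725
After transform 2:
x2 = cos(317)*-2.0369 - sin(317)*2.7725 + 0.8
= 1.2011


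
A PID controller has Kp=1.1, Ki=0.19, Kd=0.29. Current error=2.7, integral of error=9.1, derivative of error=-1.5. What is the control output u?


u = Kp*e + Ki*int(e) + Kd*de/dt
= 1.1*2.7 + 0.19*9.1 + 0.29*(-1.5)
= 2.97 + 1.729 + -0.435
= 4.264


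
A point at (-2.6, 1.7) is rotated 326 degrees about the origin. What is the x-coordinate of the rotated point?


x' = x*cos(theta) - y*sin(theta)
cos(326 deg) = 0.829, sin(326 deg) = -0.5592
x' = -2.6 * 0.829 - 1.7 * -0.5592
= -2.1555 - -0.9506
= -1.2049


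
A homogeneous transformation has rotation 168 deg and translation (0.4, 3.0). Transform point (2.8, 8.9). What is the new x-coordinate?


x' = cos(theta)*px - sin(theta)*py + tx
= -0.9781*2.8 - 0.2079*8.9 + 0.4
= -4.1892


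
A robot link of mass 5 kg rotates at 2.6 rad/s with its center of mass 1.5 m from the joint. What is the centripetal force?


F = m * omega^2 * r
= 5 * 2.6^2 * 1.5
= 5 * 6.76 * 1.5
= 50.7 N


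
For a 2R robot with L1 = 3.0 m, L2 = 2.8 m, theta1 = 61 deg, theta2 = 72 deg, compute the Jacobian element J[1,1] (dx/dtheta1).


J[1,1] = -L1*sin(t1) - L2*sin(t1+t2)
= -3.0*sin(61) - 2.8*sin(133)
= -4.6716


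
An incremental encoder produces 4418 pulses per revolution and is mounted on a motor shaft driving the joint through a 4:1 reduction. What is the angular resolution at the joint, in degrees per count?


counts per rev = 4418
effective counts at joint = 4418 * 4 = 17672
resolution = 360 / 17672
= 0.0204 deg/count


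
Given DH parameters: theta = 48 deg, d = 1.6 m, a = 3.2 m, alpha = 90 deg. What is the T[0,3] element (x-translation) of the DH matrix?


T[0,3] = a * cos(theta)
= 3.2 * cos(48 deg)
= 3.2 * 0.6691
= 2.1412


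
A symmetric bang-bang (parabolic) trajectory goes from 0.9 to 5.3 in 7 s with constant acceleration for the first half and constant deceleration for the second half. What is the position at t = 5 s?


Symmetric rest-to-rest: each phase covers (pf-p0)/2 in time T/2. 0.5*a*(T/2)^2 = (pf-p0)/2 => a = 4*(pf-p0)/T^2
a = 4*(5.3-0.9)/7^2 = 0.3592
t = 5 is in the deceleration phase (t > T/2).
p = pf - 0.5*a*(T-t)^2 = 5.3 - 0.5*0.3592*2^2
= 4.5816


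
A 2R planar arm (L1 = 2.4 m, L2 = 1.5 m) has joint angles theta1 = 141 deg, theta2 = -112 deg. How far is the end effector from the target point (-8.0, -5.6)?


End effector via forward kinematics:
x = L1*cos(t1) + L2*cos(t1+t2) = -0.5532
y = L1*sin(t1) + L2*sin(t1+t2) = 2.2376
Distance to target:
d = sqrt((-8.0 - -0.5532)^2 + (-5.6 - 2.2376)^2)
= sqrt(55.4545 + 61.4277)
= 10.8112 m


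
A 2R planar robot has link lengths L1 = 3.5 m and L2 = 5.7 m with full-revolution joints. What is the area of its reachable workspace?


r_max = L1 + L2 = 9.2 m
r_min = |L1 - L2| = 2.2 m
Area = pi*(r_max^2 - r_min^2)
= pi*(84.64 - 4.84)
= pi * 79.8
= 250.6991 m^2


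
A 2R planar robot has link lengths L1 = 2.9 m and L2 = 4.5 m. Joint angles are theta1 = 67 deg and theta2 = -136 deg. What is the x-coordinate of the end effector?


Convert angles to radians: theta1 = 1.1694, theta2 = -2.3736
x = L1*cos(theta1) + L2*cos(theta1+theta2)
x = 1.1331 + 1.6127
x = 2.7458


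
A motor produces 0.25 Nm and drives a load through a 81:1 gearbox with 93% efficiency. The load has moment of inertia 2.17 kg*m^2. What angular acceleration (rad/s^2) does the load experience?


tau_out = tau_motor * N * eta
= 0.25 * 81 * 0.93 = 18.8325 Nm
alpha = tau_out / I = 18.8325 / 2.17
= 8.6786 rad/s^2


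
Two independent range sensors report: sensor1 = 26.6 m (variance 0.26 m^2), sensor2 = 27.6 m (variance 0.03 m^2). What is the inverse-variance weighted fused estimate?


w1 = (1/var1) / (1/var1 + 1/var2)
   = 3.8462 / (3.8462 + 33.3333) = 0.1034
w2 = 1 - w1 = 0.8966
fused = w1*s1 + w2*s2 = 2.7517 + 24.7448
= 27.4966 m


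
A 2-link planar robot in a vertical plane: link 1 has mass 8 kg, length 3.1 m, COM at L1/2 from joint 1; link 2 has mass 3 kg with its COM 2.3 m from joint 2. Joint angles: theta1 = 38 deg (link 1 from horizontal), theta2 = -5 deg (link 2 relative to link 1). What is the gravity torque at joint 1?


Horizontal distance from joint 1 to link-1 COM:
  x_c1 = (L1/2)*cos(t1) = 1.55 * 0.788 = 1.2214 m
Horizontal distance from joint 1 to link-2 COM:
  x_c2 = L1*cos(t1) + Lc2*cos(t1+t2)
       = 3.1*0.788 + 2.3*0.8387 = 4.3718 m
tau1 = m1*g*x_c1 + m2*g*x_c2
     = 8*9.81*1.2214 + 3*9.81*4.3718
     = 95.8568 + 128.6614
     = 224.5181 Nm


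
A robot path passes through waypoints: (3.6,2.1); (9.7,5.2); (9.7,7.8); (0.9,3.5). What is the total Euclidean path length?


Segment lengths:
  seg1 = sqrt((6.1)^2 + (3.1)^2) = 6.8425
  seg2 = sqrt((0.0)^2 + (2.6)^2) = 2.6
  seg3 = sqrt((-8.8)^2 + (-4.3)^2) = 9.7944
Total = 19.2369


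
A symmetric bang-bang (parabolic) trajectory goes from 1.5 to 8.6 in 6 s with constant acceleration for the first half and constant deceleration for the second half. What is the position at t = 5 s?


Symmetric rest-to-rest: each phase covers (pf-p0)/2 in time T/2. 0.5*a*(T/2)^2 = (pf-p0)/2 => a = 4*(pf-p0)/T^2
a = 4*(8.6-1.5)/6^2 = 0.7889
t = 5 is in the deceleration phase (t > T/2).
p = pf - 0.5*a*(T-t)^2 = 8.6 - 0.5*0.7889*1^2
= 8.2056


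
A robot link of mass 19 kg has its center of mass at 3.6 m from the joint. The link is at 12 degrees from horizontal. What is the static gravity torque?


tau = m*g*L*cos(angle)
= 19 * 9.81 * 3.6 * cos(12 deg)
= 19 * 9.81 * 3.6 * 0.9781
= 656.341 Nm


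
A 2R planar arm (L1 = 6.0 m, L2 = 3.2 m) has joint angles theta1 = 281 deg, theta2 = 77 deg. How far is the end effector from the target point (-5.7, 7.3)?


End effector via forward kinematics:
x = L1*cos(t1) + L2*cos(t1+t2) = 4.3429
y = L1*sin(t1) + L2*sin(t1+t2) = -6.0014
Distance to target:
d = sqrt((-5.7 - 4.3429)^2 + (7.3 - -6.0014)^2)
= sqrt(100.8599 + 176.9283)
= 16.667 m


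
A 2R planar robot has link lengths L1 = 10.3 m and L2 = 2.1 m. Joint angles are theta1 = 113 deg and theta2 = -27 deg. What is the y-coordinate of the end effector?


Convert angles to radians: theta1 = 1.9722, theta2 = -0.4712
y = L1*sin(theta1) + L2*sin(theta1+theta2)
y = 9.4812 + 2.0949
y = 11.5761


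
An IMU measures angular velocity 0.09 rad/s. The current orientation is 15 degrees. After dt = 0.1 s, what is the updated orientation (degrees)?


delta_theta = w * dt = 0.09 * 0.1 = 0.009 rad
= 0.5157 deg
theta_new = 15 + 0.5157 = 15.5157 deg


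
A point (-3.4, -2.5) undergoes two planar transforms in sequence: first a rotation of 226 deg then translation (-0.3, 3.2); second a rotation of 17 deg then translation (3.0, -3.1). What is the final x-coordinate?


After transform 1:
x1 = cos(226)*-3.4 - sin(226)*-2.5 + -0.3 = 0.2635
y1 = sin(226)*-3.4 + cos(226)*-2.5 + 3.2 = 7.3824
After transform 2:
x2 = cos(17)*0.2635 - sin(17)*7.3824 + 3.0
= 1.0936


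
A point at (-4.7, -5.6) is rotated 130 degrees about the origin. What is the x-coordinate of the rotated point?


x' = x*cos(theta) - y*sin(theta)
cos(130 deg) = -0.6428, sin(130 deg) = 0.766
x' = -4.7 * -0.6428 - -5.6 * 0.766
= 3.0211 - -4.2898
= 7.311


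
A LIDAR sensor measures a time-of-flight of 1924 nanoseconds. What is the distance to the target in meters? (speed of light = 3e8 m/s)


tof = 1924 ns = 1.924e-06 s
dist = c * tof / 2
= 3e8 * 1.924e-06 / 2
= 288.6 m


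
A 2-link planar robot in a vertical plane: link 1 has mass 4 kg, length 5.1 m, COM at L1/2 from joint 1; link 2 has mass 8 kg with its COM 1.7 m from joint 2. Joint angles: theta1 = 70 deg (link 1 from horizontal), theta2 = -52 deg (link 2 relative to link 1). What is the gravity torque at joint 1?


Horizontal distance from joint 1 to link-1 COM:
  x_c1 = (L1/2)*cos(t1) = 2.55 * 0.342 = 0.8722 m
Horizontal distance from joint 1 to link-2 COM:
  x_c2 = L1*cos(t1) + Lc2*cos(t1+t2)
       = 5.1*0.342 + 1.7*0.9511 = 3.3611 m
tau1 = m1*g*x_c1 + m2*g*x_c2
     = 4*9.81*0.8722 + 8*9.81*3.3611
     = 34.2232 + 263.779
     = 298.0023 Nm


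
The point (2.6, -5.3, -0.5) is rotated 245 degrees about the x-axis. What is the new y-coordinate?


Rotation about x-axis: y' = y*cos(theta) - z*sin(theta)
= -5.3 * -0.4226 - -0.5 * -0.9063
= 1.7867


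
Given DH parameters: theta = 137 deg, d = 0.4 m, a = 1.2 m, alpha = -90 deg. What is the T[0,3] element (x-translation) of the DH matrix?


T[0,3] = a * cos(theta)
= 1.2 * cos(137 deg)
= 1.2 * -0.7314
= -0.8776


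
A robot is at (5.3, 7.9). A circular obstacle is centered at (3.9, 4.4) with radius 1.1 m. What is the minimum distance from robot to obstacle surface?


center_dist = sqrt((5.3-3.9)^2 + (7.9-4.4)^2)
= sqrt(1.96 + 12.25)
= 3.7696
min_dist = center_dist - radius = 3.7696 - 1.1 = 2.6696 m


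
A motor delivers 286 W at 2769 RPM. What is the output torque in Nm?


omega = 2769 * 2*pi/60 = 289.969 rad/s
tau = P / omega = 286 / 289.969
= 0.9863 Nm


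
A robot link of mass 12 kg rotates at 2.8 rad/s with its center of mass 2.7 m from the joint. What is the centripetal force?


F = m * omega^2 * r
= 12 * 2.8^2 * 2.7
= 12 * 7.84 * 2.7
= 254.016 N


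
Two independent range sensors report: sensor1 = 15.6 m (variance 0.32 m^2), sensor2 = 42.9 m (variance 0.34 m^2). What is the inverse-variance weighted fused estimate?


w1 = (1/var1) / (1/var1 + 1/var2)
   = 3.125 / (3.125 + 2.9412) = 0.5152
w2 = 1 - w1 = 0.4848
fused = w1*s1 + w2*s2 = 8.0364 + 20.8
= 28.8364 m


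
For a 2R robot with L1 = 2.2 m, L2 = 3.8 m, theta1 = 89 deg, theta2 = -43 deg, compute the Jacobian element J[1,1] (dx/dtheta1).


J[1,1] = -L1*sin(t1) - L2*sin(t1+t2)
= -2.2*sin(89) - 3.8*sin(46)
= -4.9332


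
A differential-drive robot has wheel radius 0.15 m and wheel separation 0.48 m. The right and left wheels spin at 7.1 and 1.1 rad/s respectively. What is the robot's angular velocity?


vR = r*wR = 0.15*7.1 = 1.065 m/s
vL = r*wL = 0.15*1.1 = 0.165 m/s
v = (vR+vL)/2 = 0.615 m/s
omega = (vR-vL)/L = 1.875 rad/s
angular velocity = 1.875 rad/s
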